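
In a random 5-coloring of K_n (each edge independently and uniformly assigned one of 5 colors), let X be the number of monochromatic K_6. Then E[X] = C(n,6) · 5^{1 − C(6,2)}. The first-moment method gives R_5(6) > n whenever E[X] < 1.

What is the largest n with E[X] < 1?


We need C(n, 6) · 5^{1 − 15} < 1, i.e. C(n, 6) < 5^{15 − 1} = 6103515625.
Check values of n near the boundary:
  n = 126: C(126, 6) = 4925156775; 4925156775 < 6103515625? YES
  n = 127: C(127, 6) = 5169379425; 5169379425 < 6103515625? YES
  n = 128: C(128, 6) = 5423611200; 5423611200 < 6103515625? YES
  n = 129: C(129, 6) = 5688177600; 5688177600 < 6103515625? YES
  n = 130: C(130, 6) = 5963412000; 5963412000 < 6103515625? YES
  n = 131: C(131, 6) = 6249655776; 6249655776 < 6103515625? NO
  n = 132: C(132, 6) = 6547258432; 6547258432 < 6103515625? NO
  n = 133: C(133, 6) = 6856577728; 6856577728 < 6103515625? NO
The largest n with C(n, 6) < 6103515625 is n = 130 (where E[X] = 47707296/48828125 ≈ 0.977045). Hence R_5(6) > 130, i.e. R_5(6) ≥ 131.

Largest n = 130; hence R_5(6) > 130.


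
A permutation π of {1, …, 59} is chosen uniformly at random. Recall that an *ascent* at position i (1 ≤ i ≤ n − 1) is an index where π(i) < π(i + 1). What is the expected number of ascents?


Write X = Σ X_I over i = 1, …, 58, with X_I the indicator of one ascent.
There are 58 indicators.
For each fixed i, the pair (π(i), π(i+1)) is a uniformly random ordered pair of distinct values from {1, …, 59}; by symmetry P[π(i) < π(i+1)] = 1/2.
By linearity: E[X] = 58 · (1/2) = (59 − 1) · (1/2) = 29 ≈ 29.0000.

E[X] = 29 = 29.0000.


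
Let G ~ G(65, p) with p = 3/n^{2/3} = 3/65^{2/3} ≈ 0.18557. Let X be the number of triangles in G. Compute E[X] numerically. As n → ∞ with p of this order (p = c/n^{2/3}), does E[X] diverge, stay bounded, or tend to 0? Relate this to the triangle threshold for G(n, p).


Number of potential triangles: C(65, 3) = 43680.
Each occurs with probability p³ ≈ (0.18557)³ ≈ 6.3905325e-03.
By linearity: E[X] = C(65, 3)·p³ ≈ 43680 · 6.3905325e-03 ≈ 279.13846.
Since α = 2/3 < 1, p = c/n^{2/3} ≫ 1/n is above the triangle threshold p ~ 1/n. Asymptotically E[X] ~ (c³/6)·n^{3(1−α)} = (3³/6)·n^{1} → ∞; triangles are abundant w.h.p.

E[X] ≈ 279.13846; in regime p = Θ(1/n^{2/3}) E[X] diverges (above the triangle threshold p ~ 1/n).


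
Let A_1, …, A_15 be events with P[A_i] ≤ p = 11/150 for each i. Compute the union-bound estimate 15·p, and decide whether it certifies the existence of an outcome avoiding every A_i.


Union bound: P[∪_{i=1}^{15} A_i] ≤ Σ_i P[A_i] ≤ 15·p = 15·(11/150) = 11/10.
Numerically: 11/10 ≈ 1.100.
Is 11/10 < 1? NO.
Since the bound 11/10 is ≥ 1, the union bound is uninformative here; it does NOT by itself certify existence.

15·p = 11/10 ≈ 1.100; existence NOT certified by the union bound.


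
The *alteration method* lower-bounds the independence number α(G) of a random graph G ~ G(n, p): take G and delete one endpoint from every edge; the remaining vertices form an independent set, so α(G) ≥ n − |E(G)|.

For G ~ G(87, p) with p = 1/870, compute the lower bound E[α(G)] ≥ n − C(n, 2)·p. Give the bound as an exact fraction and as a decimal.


E[|E(G)|] = C(87, 2)·p = 3741 · (1/870) = 43/10.
E[α(G)] ≥ n − E[|E(G)|] = 87 − 43/10 = 827/10.
Numerically: ≈ 82.70000.
(This is only a lower bound; the true E[α(G)] may be larger.)

E[α(G)] ≥ 827/10 ≈ 82.70000.


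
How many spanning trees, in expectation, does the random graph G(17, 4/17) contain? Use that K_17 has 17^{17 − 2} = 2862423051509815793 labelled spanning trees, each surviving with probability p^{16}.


K_17 has 17^{17 − 2} = 2862423051509815793 labelled spanning trees.
For each such spanning tree H, let X_H = 1 if all 16 edges of H are present in G. Then P[X_H = 1] = p^{16} = (4/17)^{16} = 4294967296/48661191875666868481.
By linearity: E[X] = Σ_H E[X_H] = 2862423051509815793 · p^{16} = 2862423051509815793 · 4294967296/48661191875666868481 = 4294967296/17.
Numerically: E[X] ≈ 2.526e+08.

E[X] = 2862423051509815793 · (4/17)^{16} = 4294967296/17 ≈ 2.526e+08.


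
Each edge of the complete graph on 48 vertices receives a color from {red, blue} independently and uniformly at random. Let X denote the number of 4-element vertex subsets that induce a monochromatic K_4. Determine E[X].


Let X = Σ_S X_S over the C(48, 4) = 194580 subsets S of size 4, where X_S = 1 if the K_4 on S is monochromatic.
For a fixed S, the K_4 on S has C(4, 2) = 6 edges. P[all 6 edges red] = (1/2)^6, and likewise for blue, so P[monochromatic] = 2·(1/2)^6 = 2^{1 − 6} = 1/32.
By linearity of expectation: E[X] = C(48, 4) · 2^{1 − 6} = 194580 · 1/32 = 48645/8.
Numerically: E[X] ≈ 6080.6250.

E[X] = C(48,4)·2^(1−C(4,2)) = 48645/8 ≈ 6080.6250.


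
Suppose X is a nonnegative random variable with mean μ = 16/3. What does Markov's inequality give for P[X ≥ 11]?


μ = E[X] = 16/3, a = 11.
Markov: P[X ≥ 11] ≤ μ/a = (16/3)/11 = 16/33.
Numerically: ≈ 0.48485.
(Since a = 11 > μ = 5.33333, the bound 16/33 is < 1 and informative.)

P[X ≥ 11] ≤ 16/33 ≈ 0.48485.


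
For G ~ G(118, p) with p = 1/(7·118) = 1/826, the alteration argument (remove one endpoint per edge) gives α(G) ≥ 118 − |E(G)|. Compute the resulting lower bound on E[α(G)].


E[|E(G)|] = C(118, 2)·p = 6903 · (1/826) = 117/14.
E[α(G)] ≥ n − E[|E(G)|] = 118 − 117/14 = 1535/14.
Numerically: ≈ 109.643.
(This is only a lower bound; the true E[α(G)] may be larger.)

E[α(G)] ≥ 1535/14 ≈ 109.643.


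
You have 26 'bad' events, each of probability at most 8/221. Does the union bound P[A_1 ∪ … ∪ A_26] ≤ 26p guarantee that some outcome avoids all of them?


Union bound: P[∪_{i=1}^{26} A_i] ≤ Σ_i P[A_i] ≤ 26·p = 26·(8/221) = 16/17.
Numerically: 16/17 ≈ 0.9411765.
Is 16/17 < 1? YES.
Since P[∪ A_i] ≤ 16/17 < 1, the complement has P[∩ A_i^c] ≥ 1 − 16/17 = 1/17 > 0, so some outcome avoids every A_i.

26·p = 16/17 ≈ 0.9411765; existence CERTIFIED by the union bound.


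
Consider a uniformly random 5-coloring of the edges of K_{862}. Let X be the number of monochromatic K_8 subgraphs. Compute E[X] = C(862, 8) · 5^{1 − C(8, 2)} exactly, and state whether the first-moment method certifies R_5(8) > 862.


E[X] = C(862, 8) · 5^{1 − 28} = 7317951015318931845 · 5^{−27} = 7317951015318931845/7450580596923828125.
As a reduced fraction: E[X] = 1463590203063786369/1490116119384765625 ≈ 0.9822.
Is E[X] < 1? YES.
Since E[X] < 1, there exists a 5-coloring of K_{862} with no monochromatic K_8; hence R_5(8) > 862.

E[X] = 1463590203063786369/1490116119384765625 ≈ 0.9822; E[X] < 1, so R_5(8) > 862.


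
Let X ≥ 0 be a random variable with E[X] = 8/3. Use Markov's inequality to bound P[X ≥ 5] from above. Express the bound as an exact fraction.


μ = E[X] = 8/3, a = 5.
Markov: P[X ≥ 5] ≤ μ/a = (8/3)/5 = 8/15.
Numerically: ≈ 0.53333.
(Since a = 5 > μ = 2.66667, the bound 8/15 is < 1 and informative.)

P[X ≥ 5] ≤ 8/15 ≈ 0.53333.


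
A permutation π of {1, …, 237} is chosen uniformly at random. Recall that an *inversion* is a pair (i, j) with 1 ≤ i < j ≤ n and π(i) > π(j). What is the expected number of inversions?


Write X = Σ X_I over the C(237, 2) = 27966 pairs i < j, with X_I the indicator of one inversion.
There are 27966 indicators.
For each fixed pair i < j, the values π(i) and π(j) are two distinct elements of {1, …, 237} in uniformly random order; by symmetry P[π(i) > π(j)] = 1/2.
By linearity: E[X] = 27966 · (1/2) = C(237, 2) · (1/2) = 27966/2 = 13983 ≈ 13983.00000.

E[X] = 13983 = 13983.00000.


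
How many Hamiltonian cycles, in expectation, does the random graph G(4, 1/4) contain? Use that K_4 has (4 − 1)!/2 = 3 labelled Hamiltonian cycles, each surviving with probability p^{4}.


K_4 has (4 − 1)!/2 = 3 labelled Hamiltonian cycles.
For each such Hamiltonian cycle H, let X_H = 1 if all 4 edges of H are present in G. Then P[X_H = 1] = p^{4} = (1/4)^{4} = 1/256.
By linearity: E[X] = Σ_H E[X_H] = 3 · p^{4} = 3 · 1/256 = 3/256.
Numerically: E[X] ≈ 0.0117.

E[X] = 3 · (1/4)^{4} = 3/256 ≈ 0.0117.


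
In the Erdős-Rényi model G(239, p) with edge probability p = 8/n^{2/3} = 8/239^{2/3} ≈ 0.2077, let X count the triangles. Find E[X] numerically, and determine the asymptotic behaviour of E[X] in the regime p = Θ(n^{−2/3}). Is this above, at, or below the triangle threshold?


Number of potential triangles: C(239, 3) = 2246839.
Each occurs with probability p³ ≈ (0.2077)³ ≈ 8.963429e-03.
By linearity: E[X] = C(239, 3)·p³ ≈ 2246839 · 8.963429e-03 ≈ 20139.3808.
Since α = 2/3 < 1, p = c/n^{2/3} ≫ 1/n is above the triangle threshold p ~ 1/n. Asymptotically E[X] ~ (c³/6)·n^{3(1−α)} = (8³/6)·n^{1} → ∞; triangles are abundant w.h.p.

E[X] ≈ 20139.3808; in regime p = Θ(1/n^{2/3}) E[X] diverges (above the triangle threshold p ~ 1/n).


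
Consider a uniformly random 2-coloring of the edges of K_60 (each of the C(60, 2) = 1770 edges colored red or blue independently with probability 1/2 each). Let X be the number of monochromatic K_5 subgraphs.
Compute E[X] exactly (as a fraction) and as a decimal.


Let X = Σ_S X_S over the C(60, 5) = 5461512 subsets S of size 5, where X_S = 1 if the K_5 on S is monochromatic.
For a fixed S, the K_5 on S has C(5, 2) = 10 edges. P[all 10 edges red] = (1/2)^10, and likewise for blue, so P[monochromatic] = 2·(1/2)^10 = 2^{1 − 10} = 1/512.
By linearity: E[X] = C(60, 5) · 2^{1 − 10} = 5461512 · 1/512 = 682689/64.
Numerically: E[X] ≈ 10667.015625.

E[X] = C(60,5)·2^(1−C(5,2)) = 682689/64 ≈ 10667.015625.


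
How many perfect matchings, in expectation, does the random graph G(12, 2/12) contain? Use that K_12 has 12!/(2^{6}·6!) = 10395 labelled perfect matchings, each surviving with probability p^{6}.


K_12 has 12!/(2^{6}·6!) = 10395 labelled perfect matchings.
For each such perfect matching H, let X_H = 1 if all 6 edges of H are present in G. Then P[X_H = 1] = p^{6} = (1/6)^{6} = 1/46656.
By linearity of expectation: E[X] = Σ_H E[X_H] = 10395 · p^{6} = 10395 · 1/46656 = 385/1728.
Numerically: E[X] ≈ 0.2228.

E[X] = 10395 · (1/6)^{6} = 385/1728 ≈ 0.2228.


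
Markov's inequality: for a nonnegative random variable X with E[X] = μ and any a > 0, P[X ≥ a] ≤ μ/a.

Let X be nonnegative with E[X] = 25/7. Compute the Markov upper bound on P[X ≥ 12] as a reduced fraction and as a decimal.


μ = E[X] = 25/7, a = 12.
Markov: P[X ≥ 12] ≤ μ/a = (25/7)/12 = 25/84.
Numerically: ≈ 0.2976.
(Since a = 12 > μ = 3.5714, the bound 25/84 is < 1 and informative.)

P[X ≥ 12] ≤ 25/84 ≈ 0.2976.


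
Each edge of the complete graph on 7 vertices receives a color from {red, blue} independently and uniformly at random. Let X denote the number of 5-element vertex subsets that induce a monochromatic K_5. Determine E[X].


Let X = Σ_S X_S over the C(7, 5) = 21 subsets S of size 5, where X_S = 1 if the K_5 on S is monochromatic.
For a fixed S, the K_5 on S has C(5, 2) = 10 edges. P[all 10 edges red] = (1/2)^10, and likewise for blue, so P[monochromatic] = 2·(1/2)^10 = 2^{1 − 10} = 1/512.
By linearity: E[X] = C(7, 5) · 2^{1 − 10} = 21 · 1/512 = 21/512.
Numerically: E[X] ≈ 0.04102.

E[X] = C(7,5)·2^(1−C(5,2)) = 21/512 ≈ 0.04102.


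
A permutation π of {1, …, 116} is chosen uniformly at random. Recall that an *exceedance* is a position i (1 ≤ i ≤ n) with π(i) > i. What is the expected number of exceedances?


Write X = Σ_{i=1}^{116} X_i, where X_i = 1_{π(i) > i}.
For each fixed i, π(i) is uniform over {1, …, 116} (marginal of a uniform permutation), so P[π(i) > i] = (n − i)/n. Summing: Σ_{i=1}^{116} (n − i)/n = (0 + 1 + … + 115)/116 = 116(116 − 1)/(2·116) = (116 − 1)/2.
Hence E[X] = Σ_{i=1}^{116} (116 − i)/116 = 115/2 ≈ 57.500000.

E[X] = 115/2 = 57.500000.


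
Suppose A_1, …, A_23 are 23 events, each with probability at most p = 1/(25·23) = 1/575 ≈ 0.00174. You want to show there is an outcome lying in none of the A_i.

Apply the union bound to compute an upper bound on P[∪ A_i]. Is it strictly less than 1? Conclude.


Union bound: P[∪_{i=1}^{23} A_i] ≤ Σ_i P[A_i] ≤ 23·p = 23·(1/575) = 1/25.
Numerically: 1/25 ≈ 0.04000.
Is 1/25 < 1? YES.
Since P[∪ A_i] ≤ 1/25 < 1, the complement has P[∩ A_i^c] ≥ 1 − 1/25 = 24/25 > 0, so some outcome avoids every A_i.

23·p = 1/25 ≈ 0.04000; existence CERTIFIED by the union bound.


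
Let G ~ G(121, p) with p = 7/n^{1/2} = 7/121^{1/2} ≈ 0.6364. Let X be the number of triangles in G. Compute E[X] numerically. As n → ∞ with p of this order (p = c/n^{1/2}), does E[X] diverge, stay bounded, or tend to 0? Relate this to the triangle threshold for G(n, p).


Number of potential triangles: C(121, 3) = 287980.
Each occurs with probability p³ ≈ (0.6364)³ ≈ 2.577010e-01.
By linearity: E[X] = C(121, 3)·p³ ≈ 287980 · 2.577010e-01 ≈ 74212.7273.
Since α = 1/2 < 1, p = c/n^{1/2} ≫ 1/n is above the triangle threshold p ~ 1/n. Asymptotically E[X] ~ (c³/6)·n^{3(1−α)} = (7³/6)·n^{1.5} → ∞; triangles are abundant w.h.p.

E[X] ≈ 74212.7273; in regime p = Θ(1/n^{1/2}) E[X] diverges (above the triangle threshold p ~ 1/n).


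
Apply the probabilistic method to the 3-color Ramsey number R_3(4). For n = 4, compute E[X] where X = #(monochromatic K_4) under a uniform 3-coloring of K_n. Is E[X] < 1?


E[X] = C(4, 4) · 3^{1 − 6} = 1 · 3^{−5} = 1/243.
As a reduced fraction: E[X] = 1/243 ≈ 0.0041152.
Is E[X] < 1? YES.
Since E[X] < 1, there exists a 3-coloring of K_{4} with no monochromatic K_4; hence R_3(4) > 4.

E[X] = 1/243 ≈ 0.0041152; E[X] < 1, so R_3(4) > 4.


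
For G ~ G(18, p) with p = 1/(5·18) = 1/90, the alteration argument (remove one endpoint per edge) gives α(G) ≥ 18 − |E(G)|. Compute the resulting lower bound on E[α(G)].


E[|E(G)|] = C(18, 2)·p = 153 · (1/90) = 17/10.
E[α(G)] ≥ n − E[|E(G)|] = 18 − 17/10 = 163/10.
Numerically: ≈ 16.300.
(This is only a lower bound; the true E[α(G)] may be larger.)

E[α(G)] ≥ 163/10 ≈ 16.300.


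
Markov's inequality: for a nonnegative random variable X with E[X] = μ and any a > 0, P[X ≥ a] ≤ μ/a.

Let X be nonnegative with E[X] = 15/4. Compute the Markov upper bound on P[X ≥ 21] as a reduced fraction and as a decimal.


μ = E[X] = 15/4, a = 21.
Markov: P[X ≥ 21] ≤ μ/a = (15/4)/21 = 5/28.
Numerically: ≈ 0.17857.
(Since a = 21 > μ = 3.75000, the bound 5/28 is < 1 and informative.)

P[X ≥ 21] ≤ 5/28 ≈ 0.17857.


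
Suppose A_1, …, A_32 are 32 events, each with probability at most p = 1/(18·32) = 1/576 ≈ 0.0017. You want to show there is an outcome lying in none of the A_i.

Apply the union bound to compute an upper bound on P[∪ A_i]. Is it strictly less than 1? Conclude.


Union bound: P[∪_{i=1}^{32} A_i] ≤ Σ_i P[A_i] ≤ 32·p = 32·(1/576) = 1/18.
Numerically: 1/18 ≈ 0.0556.
Is 1/18 < 1? YES.
Since P[∪ A_i] ≤ 1/18 < 1, the complement has P[∩ A_i^c] ≥ 1 − 1/18 = 17/18 > 0, so some outcome avoids every A_i.

32·p = 1/18 ≈ 0.0556; existence CERTIFIED by the union bound.


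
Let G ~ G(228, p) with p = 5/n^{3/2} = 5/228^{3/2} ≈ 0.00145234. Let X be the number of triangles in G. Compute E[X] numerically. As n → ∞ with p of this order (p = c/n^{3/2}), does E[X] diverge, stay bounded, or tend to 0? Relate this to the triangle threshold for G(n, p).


Number of potential triangles: C(228, 3) = 1949476.
Each occurs with probability p³ ≈ (0.00145234)³ ≈ 3.06339643e-09.
By linearity: E[X] = C(228, 3)·p³ ≈ 1949476 · 3.06339643e-09 ≈ 0.005972.
Since α = 3/2 > 1, p = c/n^{3/2} = o(1/n) is below the triangle threshold p ~ 1/n. Asymptotically E[X] ~ (c³/6)·n^{3(1−α)} = (5³/6)·n^{-1.5} → 0, so by Markov's inequality G has no triangles w.h.p.

E[X] ≈ 0.005972; in regime p = Θ(1/n^{3/2}) E[X] tends to 0 (below the triangle threshold p ~ 1/n).


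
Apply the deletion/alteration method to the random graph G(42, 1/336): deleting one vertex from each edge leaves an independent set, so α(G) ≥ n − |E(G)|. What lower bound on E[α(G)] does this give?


E[|E(G)|] = C(42, 2)·p = 861 · (1/336) = 41/16.
E[α(G)] ≥ n − E[|E(G)|] = 42 − 41/16 = 631/16.
Numerically: ≈ 39.438.
(This is only a lower bound; the true E[α(G)] may be larger.)

E[α(G)] ≥ 631/16 ≈ 39.438.


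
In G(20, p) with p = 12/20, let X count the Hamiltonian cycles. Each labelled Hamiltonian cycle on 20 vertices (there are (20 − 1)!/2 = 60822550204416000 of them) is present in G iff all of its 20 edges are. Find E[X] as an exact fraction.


K_20 has (20 − 1)!/2 = 60822550204416000 labelled Hamiltonian cycles.
For each such Hamiltonian cycle H, let X_H = 1 if all 20 edges of H are present in G. Then P[X_H = 1] = p^{20} = (3/5)^{20} = 3486784401/95367431640625.
Summing the indicators: E[X] = Σ_H E[X_H] = 60822550204416000 · p^{20} = 60822550204416000 · 3486784401/95367431640625 = 1696600954254376560918528/762939453125.
Numerically: E[X] ≈ 2.224e+12.

E[X] = 60822550204416000 · (3/5)^{20} = 1696600954254376560918528/762939453125 ≈ 2.224e+12.


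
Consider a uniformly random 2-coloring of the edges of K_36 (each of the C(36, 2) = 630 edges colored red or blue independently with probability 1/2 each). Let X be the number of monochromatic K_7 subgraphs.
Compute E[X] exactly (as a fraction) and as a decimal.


Let X = Σ_S X_S over the C(36, 7) = 8347680 subsets S of size 7, where X_S = 1 if the K_7 on S is monochromatic.
For a fixed S, the K_7 on S has C(7, 2) = 21 edges. P[all 21 edges red] = (1/2)^21, and likewise for blue, so P[monochromatic] = 2·(1/2)^21 = 2^{1 − 21} = 1/1048576.
Summing: E[X] = C(36, 7) · 2^{1 − 21} = 8347680 · 1/1048576 = 260865/32768.
Numerically: E[X] ≈ 7.961.

E[X] = C(36,7)·2^(1−C(7,2)) = 260865/32768 ≈ 7.961.


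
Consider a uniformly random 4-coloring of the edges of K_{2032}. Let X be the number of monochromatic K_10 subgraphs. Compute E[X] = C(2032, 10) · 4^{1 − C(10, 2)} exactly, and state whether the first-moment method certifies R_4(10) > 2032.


E[X] = C(2032, 10) · 4^{1 − 45} = 323475384642158147171212440 · 4^{−44} = 323475384642158147171212440/309485009821345068724781056.
As a reduced fraction: E[X] = 40434423080269768396401555/38685626227668133590597632 ≈ 1.045205.
Is E[X] < 1? NO.
Since E[X] ≥ 1, the first-moment bound is inconclusive at n = 2032; it does NOT by itself certify R_4(10) > 2032.

E[X] = 40434423080269768396401555/38685626227668133590597632 ≈ 1.045205; E[X] ≥ 1; first-moment method inconclusive here.


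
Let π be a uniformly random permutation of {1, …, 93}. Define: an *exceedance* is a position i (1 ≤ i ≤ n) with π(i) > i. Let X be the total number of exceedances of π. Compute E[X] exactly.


Write X = Σ_{i=1}^{93} X_i, where X_i = 1_{π(i) > i}.
For each fixed i, π(i) is uniform over {1, …, 93} (marginal of a uniform permutation), so P[π(i) > i] = (n − i)/n. Summing: Σ_{i=1}^{93} (n − i)/n = (0 + 1 + … + 92)/93 = 93(93 − 1)/(2·93) = (93 − 1)/2.
Hence E[X] = Σ_{i=1}^{93} (93 − i)/93 = 46 ≈ 46.0000.

E[X] = 46 = 46.0000.


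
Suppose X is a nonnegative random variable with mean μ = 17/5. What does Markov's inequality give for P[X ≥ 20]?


μ = E[X] = 17/5, a = 20.
Markov: P[X ≥ 20] ≤ μ/a = (17/5)/20 = 17/100.
Numerically: ≈ 0.1700.
(Since a = 20 > μ = 3.4000, the bound 17/100 is < 1 and informative.)

P[X ≥ 20] ≤ 17/100 ≈ 0.1700.


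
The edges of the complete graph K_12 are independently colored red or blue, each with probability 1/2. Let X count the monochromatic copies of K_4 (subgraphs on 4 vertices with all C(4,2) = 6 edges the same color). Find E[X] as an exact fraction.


Let X = Σ_S X_S over the C(12, 4) = 495 subsets S of size 4, where X_S = 1 if the K_4 on S is monochromatic.
For a fixed S, the K_4 on S has C(4, 2) = 6 edges. P[all 6 edges red] = (1/2)^6, and likewise for blue, so P[monochromatic] = 2·(1/2)^6 = 2^{1 − 6} = 1/32.
By linearity: E[X] = C(12, 4) · 2^{1 − 6} = 495 · 1/32 = 495/32.
Numerically: E[X] ≈ 15.46875.

E[X] = C(12,4)·2^(1−C(4,2)) = 495/32 ≈ 15.46875.


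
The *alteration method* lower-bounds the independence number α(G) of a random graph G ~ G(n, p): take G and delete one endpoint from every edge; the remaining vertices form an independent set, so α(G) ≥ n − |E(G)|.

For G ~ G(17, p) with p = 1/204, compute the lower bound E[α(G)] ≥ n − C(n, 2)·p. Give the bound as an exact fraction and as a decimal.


E[|E(G)|] = C(17, 2)·p = 136 · (1/204) = 2/3.
E[α(G)] ≥ n − E[|E(G)|] = 17 − 2/3 = 49/3.
Numerically: ≈ 16.333333.
(This is only a lower bound; the true E[α(G)] may be larger.)

E[α(G)] ≥ 49/3 ≈ 16.333333.


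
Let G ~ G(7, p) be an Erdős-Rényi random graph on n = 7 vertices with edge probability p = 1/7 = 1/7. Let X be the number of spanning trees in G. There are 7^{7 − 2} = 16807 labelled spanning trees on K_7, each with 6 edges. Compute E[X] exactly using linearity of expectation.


K_7 has 7^{7 − 2} = 16807 labelled spanning trees.
For each such spanning tree H, let X_H = 1 if all 6 edges of H are present in G. Then P[X_H = 1] = p^{6} = (1/7)^{6} = 1/117649.
By linearity: E[X] = Σ_H E[X_H] = 16807 · p^{6} = 16807 · 1/117649 = 1/7.
Numerically: E[X] ≈ 0.1429.

E[X] = 16807 · (1/7)^{6} = 1/7 ≈ 0.1429.


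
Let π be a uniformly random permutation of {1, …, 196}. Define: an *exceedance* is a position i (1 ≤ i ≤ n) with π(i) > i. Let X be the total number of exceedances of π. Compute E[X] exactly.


Write X = Σ_{i=1}^{196} X_i, where X_i = 1_{π(i) > i}.
For each fixed i, π(i) is uniform over {1, …, 196} (marginal of a uniform permutation), so P[π(i) > i] = (n − i)/n. Summing: Σ_{i=1}^{196} (n − i)/n = (0 + 1 + … + 195)/196 = 196(196 − 1)/(2·196) = (196 − 1)/2.
Hence E[X] = Σ_{i=1}^{196} (196 − i)/196 = 195/2 ≈ 97.5000.

E[X] = 195/2 = 97.5000.


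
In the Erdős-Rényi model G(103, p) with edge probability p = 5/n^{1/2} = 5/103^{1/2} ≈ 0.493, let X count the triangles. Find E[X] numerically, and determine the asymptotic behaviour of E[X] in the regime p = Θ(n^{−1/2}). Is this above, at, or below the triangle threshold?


Number of potential triangles: C(103, 3) = 176851.
Each occurs with probability p³ ≈ (0.493)³ ≈ 1.19579e-01.
By linearity: E[X] = C(103, 3)·p³ ≈ 176851 · 1.19579e-01 ≈ 21147.630.
Since α = 1/2 < 1, p = c/n^{1/2} ≫ 1/n is above the triangle threshold p ~ 1/n. Asymptotically E[X] ~ (c³/6)·n^{3(1−α)} = (5³/6)·n^{1.5} → ∞; triangles are abundant w.h.p.

E[X] ≈ 21147.630; in regime p = Θ(1/n^{1/2}) E[X] diverges (above the triangle threshold p ~ 1/n).


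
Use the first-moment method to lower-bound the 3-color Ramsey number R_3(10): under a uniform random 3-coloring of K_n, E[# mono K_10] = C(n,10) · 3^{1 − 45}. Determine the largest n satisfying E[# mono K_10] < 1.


We need C(n, 10) · 3^{1 − 45} < 1, i.e. C(n, 10) < 3^{45 − 1} = 984770902183611232881.
Check values of n near the boundary:
  n = 570: C(570, 10) = 921524823451961408691; 921524823451961408691 < 984770902183611232881? YES
  n = 571: C(571, 10) = 937951290893172842001; 937951290893172842001 < 984770902183611232881? YES
  n = 572: C(572, 10) = 954640815642161682606; 954640815642161682606 < 984770902183611232881? YES
  n = 573: C(573, 10) = 971597135635805762226; 971597135635805762226 < 984770902183611232881? YES
  n = 574: C(574, 10) = 988824035203816502691; 988824035203816502691 < 984770902183611232881? NO
  n = 575: C(575, 10) = 1006325345561406175305; 1006325345561406175305 < 984770902183611232881? NO
  n = 576: C(576, 10) = 1024104945306307344480; 1024104945306307344480 < 984770902183611232881? NO
The largest n with C(n, 10) < 984770902183611232881 is n = 573 (where E[X] = 35985079097622435638/36472996377170786403 ≈ 0.986623). Hence R_3(10) > 573, i.e. R_3(10) ≥ 574.

Largest n = 573; hence R_3(10) > 573.


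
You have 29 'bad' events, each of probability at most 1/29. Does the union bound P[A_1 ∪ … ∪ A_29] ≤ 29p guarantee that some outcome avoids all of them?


Union bound: P[∪_{i=1}^{29} A_i] ≤ Σ_i P[A_i] ≤ 29·p = 29·(1/29) = 1.
Numerically: 1 ≈ 1.000.
Is 1 < 1? NO.
Since the bound 1 is ≥ 1, the union bound is uninformative here; it does NOT by itself certify existence.

29·p = 1 ≈ 1.000; existence NOT certified by the union bound.


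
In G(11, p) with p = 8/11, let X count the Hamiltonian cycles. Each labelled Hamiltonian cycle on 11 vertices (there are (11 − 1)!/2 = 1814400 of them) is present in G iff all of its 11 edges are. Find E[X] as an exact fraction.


K_11 has (11 − 1)!/2 = 1814400 labelled Hamiltonian cycles.
For each such Hamiltonian cycle H, let X_H = 1 if all 11 edges of H are present in G. Then P[X_H = 1] = p^{11} = (8/11)^{11} = 8589934592/285311670611.
Summing the indicators: E[X] = Σ_H E[X_H] = 1814400 · p^{11} = 1814400 · 8589934592/285311670611 = 15585577323724800/285311670611.
Numerically: E[X] ≈ 5.46e+04.

E[X] = 1814400 · (8/11)^{11} = 15585577323724800/285311670611 ≈ 5.46e+04.


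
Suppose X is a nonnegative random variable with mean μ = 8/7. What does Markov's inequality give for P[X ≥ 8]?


μ = E[X] = 8/7, a = 8.
Markov: P[X ≥ 8] ≤ μ/a = (8/7)/8 = 1/7.
Numerically: ≈ 0.14286.
(Since a = 8 > μ = 1.14286, the bound 1/7 is < 1 and informative.)

P[X ≥ 8] ≤ 1/7 ≈ 0.14286.


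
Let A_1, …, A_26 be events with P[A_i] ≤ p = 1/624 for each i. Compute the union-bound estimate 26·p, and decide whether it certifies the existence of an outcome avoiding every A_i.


Union bound: P[∪_{i=1}^{26} A_i] ≤ Σ_i P[A_i] ≤ 26·p = 26·(1/624) = 1/24.
Numerically: 1/24 ≈ 0.041667.
Is 1/24 < 1? YES.
Since P[∪ A_i] ≤ 1/24 < 1, the complement has P[∩ A_i^c] ≥ 1 − 1/24 = 23/24 > 0, so some outcome avoids every A_i.

26·p = 1/24 ≈ 0.041667; existence CERTIFIED by the union bound.


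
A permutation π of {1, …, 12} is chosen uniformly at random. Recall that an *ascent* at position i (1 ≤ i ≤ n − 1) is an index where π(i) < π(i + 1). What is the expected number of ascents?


Write X = Σ X_I over i = 1, …, 11, with X_I the indicator of one ascent.
There are 11 indicators.
For each fixed i, the pair (π(i), π(i+1)) is a uniformly random ordered pair of distinct values from {1, …, 12}; by symmetry P[π(i) < π(i+1)] = 1/2.
By linearity: E[X] = 11 · (1/2) = (12 − 1) · (1/2) = 11/2 ≈ 5.500000.

E[X] = 11/2 = 5.500000.


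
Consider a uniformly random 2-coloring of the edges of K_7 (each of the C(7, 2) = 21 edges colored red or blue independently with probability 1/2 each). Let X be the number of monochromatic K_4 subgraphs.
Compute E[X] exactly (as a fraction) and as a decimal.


Let X = Σ_S X_S over the C(7, 4) = 35 subsets S of size 4, where X_S = 1 if the K_4 on S is monochromatic.
For a fixed S, the K_4 on S has C(4, 2) = 6 edges. P[all 6 edges red] = (1/2)^6, and likewise for blue, so P[monochromatic] = 2·(1/2)^6 = 2^{1 − 6} = 1/32.
Summing: E[X] = C(7, 4) · 2^{1 − 6} = 35 · 1/32 = 35/32.
Numerically: E[X] ≈ 1.093750.

E[X] = C(7,4)·2^(1−C(4,2)) = 35/32 ≈ 1.093750.


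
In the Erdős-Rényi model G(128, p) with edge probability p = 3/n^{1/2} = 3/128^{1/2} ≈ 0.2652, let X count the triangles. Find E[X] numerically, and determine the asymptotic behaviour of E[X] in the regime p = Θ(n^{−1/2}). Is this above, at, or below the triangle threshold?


Number of potential triangles: C(128, 3) = 341376.
Each occurs with probability p³ ≈ (0.2652)³ ≈ 1.864442e-02.
By linearity: E[X] = C(128, 3)·p³ ≈ 341376 · 1.864442e-02 ≈ 6364.7565.
Since α = 1/2 < 1, p = c/n^{1/2} ≫ 1/n is above the triangle threshold p ~ 1/n. Asymptotically E[X] ~ (c³/6)·n^{3(1−α)} = (3³/6)·n^{1.5} → ∞; triangles are abundant w.h.p.

E[X] ≈ 6364.7565; in regime p = Θ(1/n^{1/2}) E[X] diverges (above the triangle threshold p ~ 1/n).


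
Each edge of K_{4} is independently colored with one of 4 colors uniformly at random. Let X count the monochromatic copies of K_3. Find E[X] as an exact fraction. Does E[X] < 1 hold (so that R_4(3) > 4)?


E[X] = C(4, 3) · 4^{1 − 3} = 4 · 4^{−2} = 4/16.
As a reduced fraction: E[X] = 1/4 ≈ 0.250.
Is E[X] < 1? YES.
Since E[X] < 1, there exists a 4-coloring of K_{4} with no monochromatic K_3; hence R_4(3) > 4.

E[X] = 1/4 ≈ 0.250; E[X] < 1, so R_4(3) > 4.


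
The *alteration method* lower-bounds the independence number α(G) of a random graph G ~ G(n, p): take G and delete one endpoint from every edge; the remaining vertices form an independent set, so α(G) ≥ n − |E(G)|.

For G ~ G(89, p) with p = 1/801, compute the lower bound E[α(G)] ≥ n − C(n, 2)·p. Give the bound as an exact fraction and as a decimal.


E[|E(G)|] = C(89, 2)·p = 3916 · (1/801) = 44/9.
E[α(G)] ≥ n − E[|E(G)|] = 89 − 44/9 = 757/9.
Numerically: ≈ 84.11111.
(This is only a lower bound; the true E[α(G)] may be larger.)

E[α(G)] ≥ 757/9 ≈ 84.11111.


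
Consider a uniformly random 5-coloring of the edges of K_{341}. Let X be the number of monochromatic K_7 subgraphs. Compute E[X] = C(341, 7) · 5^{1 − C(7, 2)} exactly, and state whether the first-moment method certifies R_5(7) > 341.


E[X] = C(341, 7) · 5^{1 − 21} = 99984606876440 · 5^{−20} = 99984606876440/95367431640625.
As a reduced fraction: E[X] = 19996921375288/19073486328125 ≈ 1.0484146.
Is E[X] < 1? NO.
Since E[X] ≥ 1, the first-moment bound is inconclusive at n = 341; it does NOT by itself certify R_5(7) > 341.

E[X] = 19996921375288/19073486328125 ≈ 1.0484146; E[X] ≥ 1; first-moment method inconclusive here.


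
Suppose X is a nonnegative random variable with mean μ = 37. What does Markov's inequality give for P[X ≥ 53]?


μ = E[X] = 37, a = 53.
Markov: P[X ≥ 53] ≤ μ/a = (37)/53 = 37/53.
Numerically: ≈ 0.698.
(Since a = 53 > μ = 37.000, the bound 37/53 is < 1 and informative.)

P[X ≥ 53] ≤ 37/53 ≈ 0.698.


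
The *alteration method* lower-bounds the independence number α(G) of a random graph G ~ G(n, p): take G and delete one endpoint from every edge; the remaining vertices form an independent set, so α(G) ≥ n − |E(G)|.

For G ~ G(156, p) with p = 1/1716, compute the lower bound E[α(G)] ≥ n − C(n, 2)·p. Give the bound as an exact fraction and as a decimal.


E[|E(G)|] = C(156, 2)·p = 12090 · (1/1716) = 155/22.
E[α(G)] ≥ n − E[|E(G)|] = 156 − 155/22 = 3277/22.
Numerically: ≈ 148.954545.
(This is only a lower bound; the true E[α(G)] may be larger.)

E[α(G)] ≥ 3277/22 ≈ 148.954545.


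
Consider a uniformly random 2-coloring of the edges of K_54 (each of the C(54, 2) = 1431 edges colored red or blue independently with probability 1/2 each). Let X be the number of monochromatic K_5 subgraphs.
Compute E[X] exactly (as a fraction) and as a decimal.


Let X = Σ_S X_S over the C(54, 5) = 3162510 subsets S of size 5, where X_S = 1 if the K_5 on S is monochromatic.
For a fixed S, the K_5 on S has C(5, 2) = 10 edges. P[all 10 edges red] = (1/2)^10, and likewise for blue, so P[monochromatic] = 2·(1/2)^10 = 2^{1 − 10} = 1/512.
By linearity: E[X] = C(54, 5) · 2^{1 − 10} = 3162510 · 1/512 = 1581255/256.
Numerically: E[X] ≈ 6176.777344.

E[X] = C(54,5)·2^(1−C(5,2)) = 1581255/256 ≈ 6176.777344.


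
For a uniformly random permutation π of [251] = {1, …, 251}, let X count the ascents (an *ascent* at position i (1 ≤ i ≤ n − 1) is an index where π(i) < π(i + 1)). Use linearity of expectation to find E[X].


Write X = Σ X_I over i = 1, …, 250, with X_I the indicator of one ascent.
There are 250 indicators.
For each fixed i, the pair (π(i), π(i+1)) is a uniformly random ordered pair of distinct values from {1, …, 251}; by symmetry P[π(i) < π(i+1)] = 1/2.
By linearity: E[X] = 250 · (1/2) = (251 − 1) · (1/2) = 125 ≈ 125.000000.

E[X] = 125 = 125.000000.


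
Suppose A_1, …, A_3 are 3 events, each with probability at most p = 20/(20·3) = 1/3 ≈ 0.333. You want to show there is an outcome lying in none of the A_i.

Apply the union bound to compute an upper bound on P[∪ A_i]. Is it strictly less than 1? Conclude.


Union bound: P[∪_{i=1}^{3} A_i] ≤ Σ_i P[A_i] ≤ 3·p = 3·(1/3) = 1.
Numerically: 1 ≈ 1.000.
Is 1 < 1? NO.
Since the bound 1 is ≥ 1, the union bound is uninformative here; it does NOT by itself certify existence.

3·p = 1 ≈ 1.000; existence NOT certified by the union bound.


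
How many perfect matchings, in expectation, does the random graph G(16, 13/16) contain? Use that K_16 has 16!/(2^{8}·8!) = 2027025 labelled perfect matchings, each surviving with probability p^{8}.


K_16 has 16!/(2^{8}·8!) = 2027025 labelled perfect matchings.
For each such perfect matching H, let X_H = 1 if all 8 edges of H are present in G. Then P[X_H = 1] = p^{8} = (13/16)^{8} = 815730721/4294967296.
Summing the indicators: E[X] = Σ_H E[X_H] = 2027025 · p^{8} = 2027025 · 815730721/4294967296 = 1653506564735025/4294967296.
Numerically: E[X] ≈ 3.85e+05.

E[X] = 2027025 · (13/16)^{8} = 1653506564735025/4294967296 ≈ 3.85e+05.


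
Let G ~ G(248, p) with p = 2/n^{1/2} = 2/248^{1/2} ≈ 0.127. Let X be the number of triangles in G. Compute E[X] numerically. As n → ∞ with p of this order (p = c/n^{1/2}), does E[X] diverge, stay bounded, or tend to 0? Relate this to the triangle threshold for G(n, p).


Number of potential triangles: C(248, 3) = 2511496.
Each occurs with probability p³ ≈ (0.127)³ ≈ 2.04839e-03.
By linearity: E[X] = C(248, 3)·p³ ≈ 2511496 · 2.04839e-03 ≈ 5144.521.
Since α = 1/2 < 1, p = c/n^{1/2} ≫ 1/n is above the triangle threshold p ~ 1/n. Asymptotically E[X] ~ (c³/6)·n^{3(1−α)} = (2³/6)·n^{1.5} → ∞; triangles are abundant w.h.p.

E[X] ≈ 5144.521; in regime p = Θ(1/n^{1/2}) E[X] diverges (above the triangle threshold p ~ 1/n).


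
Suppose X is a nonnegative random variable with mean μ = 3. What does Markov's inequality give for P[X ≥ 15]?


μ = E[X] = 3, a = 15.
Markov: P[X ≥ 15] ≤ μ/a = (3)/15 = 1/5.
Numerically: ≈ 0.200.
(Since a = 15 > μ = 3.000, the bound 1/5 is < 1 and informative.)

P[X ≥ 15] ≤ 1/5 ≈ 0.200.


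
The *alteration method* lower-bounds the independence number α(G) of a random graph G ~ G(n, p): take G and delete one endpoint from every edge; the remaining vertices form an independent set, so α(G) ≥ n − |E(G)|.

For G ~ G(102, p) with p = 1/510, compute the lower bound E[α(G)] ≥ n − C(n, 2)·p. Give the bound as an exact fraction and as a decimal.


E[|E(G)|] = C(102, 2)·p = 5151 · (1/510) = 101/10.
E[α(G)] ≥ n − E[|E(G)|] = 102 − 101/10 = 919/10.
Numerically: ≈ 91.900000.
(This is only a lower bound; the true E[α(G)] may be larger.)

E[α(G)] ≥ 919/10 ≈ 91.900000.


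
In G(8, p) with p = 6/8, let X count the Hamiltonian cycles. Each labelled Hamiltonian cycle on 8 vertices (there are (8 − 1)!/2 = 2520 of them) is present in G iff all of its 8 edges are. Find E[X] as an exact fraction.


K_8 has (8 − 1)!/2 = 2520 labelled Hamiltonian cycles.
For each such Hamiltonian cycle H, let X_H = 1 if all 8 edges of H are present in G. Then P[X_H = 1] = p^{8} = (3/4)^{8} = 6561/65536.
Summing the indicators: E[X] = Σ_H E[X_H] = 2520 · p^{8} = 2520 · 6561/65536 = 2066715/8192.
Numerically: E[X] ≈ 252.28.

E[X] = 2520 · (3/4)^{8} = 2066715/8192 ≈ 252.28.


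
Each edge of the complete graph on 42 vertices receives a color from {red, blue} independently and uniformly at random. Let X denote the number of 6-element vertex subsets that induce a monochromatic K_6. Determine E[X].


Let X = Σ_S X_S over the C(42, 6) = 5245786 subsets S of size 6, where X_S = 1 if the K_6 on S is monochromatic.
For a fixed S, the K_6 on S has C(6, 2) = 15 edges. P[all 15 edges red] = (1/2)^15, and likewise for blue, so P[monochromatic] = 2·(1/2)^15 = 2^{1 − 15} = 1/16384.
Summing: E[X] = C(42, 6) · 2^{1 − 15} = 5245786 · 1/16384 = 2622893/8192.
Numerically: E[X] ≈ 320.17737.

E[X] = C(42,6)·2^(1−C(6,2)) = 2622893/8192 ≈ 320.17737.


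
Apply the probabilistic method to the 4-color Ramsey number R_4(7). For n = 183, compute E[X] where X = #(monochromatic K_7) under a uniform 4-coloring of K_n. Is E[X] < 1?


E[X] = C(183, 7) · 4^{1 − 21} = 1214197462413 · 4^{−20} = 1214197462413/1099511627776.
As a reduced fraction: E[X] = 1214197462413/1099511627776 ≈ 1.1043.
Is E[X] < 1? NO.
Since E[X] ≥ 1, the first-moment bound is inconclusive at n = 183; it does NOT by itself certify R_4(7) > 183.

E[X] = 1214197462413/1099511627776 ≈ 1.1043; E[X] ≥ 1; first-moment method inconclusive here.


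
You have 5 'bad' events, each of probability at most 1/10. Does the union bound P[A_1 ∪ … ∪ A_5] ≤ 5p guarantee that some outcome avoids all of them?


Union bound: P[∪_{i=1}^{5} A_i] ≤ Σ_i P[A_i] ≤ 5·p = 5·(1/10) = 1/2.
Numerically: 1/2 ≈ 0.5000.
Is 1/2 < 1? YES.
Since P[∪ A_i] ≤ 1/2 < 1, the complement has P[∩ A_i^c] ≥ 1 − 1/2 = 1/2 > 0, so some outcome avoids every A_i.

5·p = 1/2 ≈ 0.5000; existence CERTIFIED by the union bound.


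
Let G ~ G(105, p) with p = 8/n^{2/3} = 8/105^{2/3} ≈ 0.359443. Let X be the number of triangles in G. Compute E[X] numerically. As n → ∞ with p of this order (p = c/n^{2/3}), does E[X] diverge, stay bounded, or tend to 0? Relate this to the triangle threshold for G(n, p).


Number of potential triangles: C(105, 3) = 187460.
Each occurs with probability p³ ≈ (0.359443)³ ≈ 4.64399093e-02.
By linearity: E[X] = C(105, 3)·p³ ≈ 187460 · 4.64399093e-02 ≈ 8705.625397.
Since α = 2/3 < 1, p = c/n^{2/3} ≫ 1/n is above the triangle threshold p ~ 1/n. Asymptotically E[X] ~ (c³/6)·n^{3(1−α)} = (8³/6)·n^{1} → ∞; triangles are abundant w.h.p.

E[X] ≈ 8705.625397; in regime p = Θ(1/n^{2/3}) E[X] diverges (above the triangle threshold p ~ 1/n).


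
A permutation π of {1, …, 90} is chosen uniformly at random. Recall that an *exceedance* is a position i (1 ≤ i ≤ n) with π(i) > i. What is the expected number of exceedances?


Write X = Σ_{i=1}^{90} X_i, where X_i = 1_{π(i) > i}.
For each fixed i, π(i) is uniform over {1, …, 90} (marginal of a uniform permutation), so P[π(i) > i] = (n − i)/n. Summing: Σ_{i=1}^{90} (n − i)/n = (0 + 1 + … + 89)/90 = 90(90 − 1)/(2·90) = (90 − 1)/2.
Hence E[X] = Σ_{i=1}^{90} (90 − i)/90 = 89/2 ≈ 44.50000.

E[X] = 89/2 = 44.50000.


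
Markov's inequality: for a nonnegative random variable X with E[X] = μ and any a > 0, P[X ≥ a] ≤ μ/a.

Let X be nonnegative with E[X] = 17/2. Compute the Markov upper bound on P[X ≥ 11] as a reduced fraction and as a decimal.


μ = E[X] = 17/2, a = 11.
Markov: P[X ≥ 11] ≤ μ/a = (17/2)/11 = 17/22.
Numerically: ≈ 0.772727.
(Since a = 11 > μ = 8.500000, the bound 17/22 is < 1 and informative.)

P[X ≥ 11] ≤ 17/22 ≈ 0.772727.


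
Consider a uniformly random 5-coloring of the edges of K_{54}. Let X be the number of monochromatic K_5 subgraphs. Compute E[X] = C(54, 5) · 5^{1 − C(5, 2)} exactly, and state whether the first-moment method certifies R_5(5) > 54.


E[X] = C(54, 5) · 5^{1 − 10} = 3162510 · 5^{−9} = 3162510/1953125.
As a reduced fraction: E[X] = 632502/390625 ≈ 1.6192051.
Is E[X] < 1? NO.
Since E[X] ≥ 1, the first-moment bound is inconclusive at n = 54; it does NOT by itself certify R_5(5) > 54.

E[X] = 632502/390625 ≈ 1.6192051; E[X] ≥ 1; first-moment method inconclusive here.


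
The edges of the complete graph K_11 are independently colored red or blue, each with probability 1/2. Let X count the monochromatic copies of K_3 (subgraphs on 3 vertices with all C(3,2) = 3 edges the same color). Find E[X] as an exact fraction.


Let X = Σ_S X_S over the C(11, 3) = 165 subsets S of size 3, where X_S = 1 if the K_3 on S is monochromatic.
For a fixed S, the K_3 on S has C(3, 2) = 3 edges. P[all 3 edges red] = (1/2)^3, and likewise for blue, so P[monochromatic] = 2·(1/2)^3 = 2^{1 − 3} = 1/4.
By linearity: E[X] = C(11, 3) · 2^{1 − 3} = 165 · 1/4 = 165/4.
Numerically: E[X] ≈ 41.25000.

E[X] = C(11,3)·2^(1−C(3,2)) = 165/4 ≈ 41.25000.
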